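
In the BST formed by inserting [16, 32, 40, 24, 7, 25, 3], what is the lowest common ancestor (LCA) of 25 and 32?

Tree insertion order: [16, 32, 40, 24, 7, 25, 3]
Tree (level-order array): [16, 7, 32, 3, None, 24, 40, None, None, None, 25]
In a BST, the LCA of p=25, q=32 is the first node v on the
root-to-leaf path with p <= v <= q (go left if both < v, right if both > v).
Walk from root:
  at 16: both 25 and 32 > 16, go right
  at 32: 25 <= 32 <= 32, this is the LCA
LCA = 32


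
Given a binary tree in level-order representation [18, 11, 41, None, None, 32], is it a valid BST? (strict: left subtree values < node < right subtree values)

Level-order array: [18, 11, 41, None, None, 32]
Validate using subtree bounds (lo, hi): at each node, require lo < value < hi,
then recurse left with hi=value and right with lo=value.
Preorder trace (stopping at first violation):
  at node 18 with bounds (-inf, +inf): OK
  at node 11 with bounds (-inf, 18): OK
  at node 41 with bounds (18, +inf): OK
  at node 32 with bounds (18, 41): OK
No violation found at any node.
Result: Valid BST


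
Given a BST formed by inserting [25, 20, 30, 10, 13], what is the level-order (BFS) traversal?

Tree insertion order: [25, 20, 30, 10, 13]
Tree (level-order array): [25, 20, 30, 10, None, None, None, None, 13]
BFS from the root, enqueuing left then right child of each popped node:
  queue [25] -> pop 25, enqueue [20, 30], visited so far: [25]
  queue [20, 30] -> pop 20, enqueue [10], visited so far: [25, 20]
  queue [30, 10] -> pop 30, enqueue [none], visited so far: [25, 20, 30]
  queue [10] -> pop 10, enqueue [13], visited so far: [25, 20, 30, 10]
  queue [13] -> pop 13, enqueue [none], visited so far: [25, 20, 30, 10, 13]
Result: [25, 20, 30, 10, 13]


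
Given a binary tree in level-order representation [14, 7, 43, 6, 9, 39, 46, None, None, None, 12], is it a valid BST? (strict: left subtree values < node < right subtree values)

Level-order array: [14, 7, 43, 6, 9, 39, 46, None, None, None, 12]
Validate using subtree bounds (lo, hi): at each node, require lo < value < hi,
then recurse left with hi=value and right with lo=value.
Preorder trace (stopping at first violation):
  at node 14 with bounds (-inf, +inf): OK
  at node 7 with bounds (-inf, 14): OK
  at node 6 with bounds (-inf, 7): OK
  at node 9 with bounds (7, 14): OK
  at node 12 with bounds (9, 14): OK
  at node 43 with bounds (14, +inf): OK
  at node 39 with bounds (14, 43): OK
  at node 46 with bounds (43, +inf): OK
No violation found at any node.
Result: Valid BST


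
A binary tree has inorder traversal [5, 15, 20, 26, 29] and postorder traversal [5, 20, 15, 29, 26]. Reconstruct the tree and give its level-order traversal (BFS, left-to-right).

Inorder:   [5, 15, 20, 26, 29]
Postorder: [5, 20, 15, 29, 26]
Algorithm: postorder visits root last, so walk postorder right-to-left;
each value is the root of the current inorder slice — split it at that
value, recurse on the right subtree first, then the left.
Recursive splits:
  root=26; inorder splits into left=[5, 15, 20], right=[29]
  root=29; inorder splits into left=[], right=[]
  root=15; inorder splits into left=[5], right=[20]
  root=20; inorder splits into left=[], right=[]
  root=5; inorder splits into left=[], right=[]
Reconstructed level-order: [26, 15, 29, 5, 20]


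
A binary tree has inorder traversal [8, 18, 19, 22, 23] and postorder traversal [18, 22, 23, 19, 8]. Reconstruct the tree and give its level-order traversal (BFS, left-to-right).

Inorder:   [8, 18, 19, 22, 23]
Postorder: [18, 22, 23, 19, 8]
Algorithm: postorder visits root last, so walk postorder right-to-left;
each value is the root of the current inorder slice — split it at that
value, recurse on the right subtree first, then the left.
Recursive splits:
  root=8; inorder splits into left=[], right=[18, 19, 22, 23]
  root=19; inorder splits into left=[18], right=[22, 23]
  root=23; inorder splits into left=[22], right=[]
  root=22; inorder splits into left=[], right=[]
  root=18; inorder splits into left=[], right=[]
Reconstructed level-order: [8, 19, 18, 23, 22]


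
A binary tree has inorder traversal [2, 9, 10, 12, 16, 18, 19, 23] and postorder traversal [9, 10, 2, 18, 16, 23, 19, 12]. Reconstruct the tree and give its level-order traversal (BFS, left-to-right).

Inorder:   [2, 9, 10, 12, 16, 18, 19, 23]
Postorder: [9, 10, 2, 18, 16, 23, 19, 12]
Algorithm: postorder visits root last, so walk postorder right-to-left;
each value is the root of the current inorder slice — split it at that
value, recurse on the right subtree first, then the left.
Recursive splits:
  root=12; inorder splits into left=[2, 9, 10], right=[16, 18, 19, 23]
  root=19; inorder splits into left=[16, 18], right=[23]
  root=23; inorder splits into left=[], right=[]
  root=16; inorder splits into left=[], right=[18]
  root=18; inorder splits into left=[], right=[]
  root=2; inorder splits into left=[], right=[9, 10]
  root=10; inorder splits into left=[9], right=[]
  root=9; inorder splits into left=[], right=[]
Reconstructed level-order: [12, 2, 19, 10, 16, 23, 9, 18]


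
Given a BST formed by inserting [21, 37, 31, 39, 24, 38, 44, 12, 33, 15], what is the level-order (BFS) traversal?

Tree insertion order: [21, 37, 31, 39, 24, 38, 44, 12, 33, 15]
Tree (level-order array): [21, 12, 37, None, 15, 31, 39, None, None, 24, 33, 38, 44]
BFS from the root, enqueuing left then right child of each popped node:
  queue [21] -> pop 21, enqueue [12, 37], visited so far: [21]
  queue [12, 37] -> pop 12, enqueue [15], visited so far: [21, 12]
  queue [37, 15] -> pop 37, enqueue [31, 39], visited so far: [21, 12, 37]
  queue [15, 31, 39] -> pop 15, enqueue [none], visited so far: [21, 12, 37, 15]
  queue [31, 39] -> pop 31, enqueue [24, 33], visited so far: [21, 12, 37, 15, 31]
  queue [39, 24, 33] -> pop 39, enqueue [38, 44], visited so far: [21, 12, 37, 15, 31, 39]
  queue [24, 33, 38, 44] -> pop 24, enqueue [none], visited so far: [21, 12, 37, 15, 31, 39, 24]
  queue [33, 38, 44] -> pop 33, enqueue [none], visited so far: [21, 12, 37, 15, 31, 39, 24, 33]
  queue [38, 44] -> pop 38, enqueue [none], visited so far: [21, 12, 37, 15, 31, 39, 24, 33, 38]
  queue [44] -> pop 44, enqueue [none], visited so far: [21, 12, 37, 15, 31, 39, 24, 33, 38, 44]
Result: [21, 12, 37, 15, 31, 39, 24, 33, 38, 44]


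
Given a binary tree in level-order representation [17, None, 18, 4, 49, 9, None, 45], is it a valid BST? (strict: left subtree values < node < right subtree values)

Level-order array: [17, None, 18, 4, 49, 9, None, 45]
Validate using subtree bounds (lo, hi): at each node, require lo < value < hi,
then recurse left with hi=value and right with lo=value.
Preorder trace (stopping at first violation):
  at node 17 with bounds (-inf, +inf): OK
  at node 18 with bounds (17, +inf): OK
  at node 4 with bounds (17, 18): VIOLATION
Node 4 violates its bound: not (17 < 4 < 18).
Result: Not a valid BST


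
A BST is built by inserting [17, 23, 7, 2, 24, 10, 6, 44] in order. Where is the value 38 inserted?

Starting tree (level order): [17, 7, 23, 2, 10, None, 24, None, 6, None, None, None, 44]
Insertion path: 17 -> 23 -> 24 -> 44
Result: insert 38 as left child of 44
Final tree (level order): [17, 7, 23, 2, 10, None, 24, None, 6, None, None, None, 44, None, None, 38]


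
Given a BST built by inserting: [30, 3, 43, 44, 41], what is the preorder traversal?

Tree insertion order: [30, 3, 43, 44, 41]
Tree (level-order array): [30, 3, 43, None, None, 41, 44]
Preorder traversal: [30, 3, 43, 41, 44]


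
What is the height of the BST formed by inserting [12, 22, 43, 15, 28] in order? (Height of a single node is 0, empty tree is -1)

Insertion order: [12, 22, 43, 15, 28]
Tree (level-order array): [12, None, 22, 15, 43, None, None, 28]
Compute height bottom-up (empty subtree = -1):
  height(15) = 1 + max(-1, -1) = 0
  height(28) = 1 + max(-1, -1) = 0
  height(43) = 1 + max(0, -1) = 1
  height(22) = 1 + max(0, 1) = 2
  height(12) = 1 + max(-1, 2) = 3
Height = 3


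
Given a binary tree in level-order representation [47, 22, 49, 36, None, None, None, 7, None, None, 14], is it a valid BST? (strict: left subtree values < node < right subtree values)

Level-order array: [47, 22, 49, 36, None, None, None, 7, None, None, 14]
Validate using subtree bounds (lo, hi): at each node, require lo < value < hi,
then recurse left with hi=value and right with lo=value.
Preorder trace (stopping at first violation):
  at node 47 with bounds (-inf, +inf): OK
  at node 22 with bounds (-inf, 47): OK
  at node 36 with bounds (-inf, 22): VIOLATION
Node 36 violates its bound: not (-inf < 36 < 22).
Result: Not a valid BST


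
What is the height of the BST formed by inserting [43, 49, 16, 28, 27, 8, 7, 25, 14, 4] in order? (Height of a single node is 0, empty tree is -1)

Insertion order: [43, 49, 16, 28, 27, 8, 7, 25, 14, 4]
Tree (level-order array): [43, 16, 49, 8, 28, None, None, 7, 14, 27, None, 4, None, None, None, 25]
Compute height bottom-up (empty subtree = -1):
  height(4) = 1 + max(-1, -1) = 0
  height(7) = 1 + max(0, -1) = 1
  height(14) = 1 + max(-1, -1) = 0
  height(8) = 1 + max(1, 0) = 2
  height(25) = 1 + max(-1, -1) = 0
  height(27) = 1 + max(0, -1) = 1
  height(28) = 1 + max(1, -1) = 2
  height(16) = 1 + max(2, 2) = 3
  height(49) = 1 + max(-1, -1) = 0
  height(43) = 1 + max(3, 0) = 4
Height = 4


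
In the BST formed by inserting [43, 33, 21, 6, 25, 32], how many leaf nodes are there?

Tree built from: [43, 33, 21, 6, 25, 32]
Tree (level-order array): [43, 33, None, 21, None, 6, 25, None, None, None, 32]
Rule: A leaf has 0 children.
Per-node child counts:
  node 43: 1 child(ren)
  node 33: 1 child(ren)
  node 21: 2 child(ren)
  node 6: 0 child(ren)
  node 25: 1 child(ren)
  node 32: 0 child(ren)
Matching nodes: [6, 32]
Count of leaf nodes: 2


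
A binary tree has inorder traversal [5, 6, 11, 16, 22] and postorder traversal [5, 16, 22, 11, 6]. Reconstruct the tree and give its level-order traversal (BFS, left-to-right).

Inorder:   [5, 6, 11, 16, 22]
Postorder: [5, 16, 22, 11, 6]
Algorithm: postorder visits root last, so walk postorder right-to-left;
each value is the root of the current inorder slice — split it at that
value, recurse on the right subtree first, then the left.
Recursive splits:
  root=6; inorder splits into left=[5], right=[11, 16, 22]
  root=11; inorder splits into left=[], right=[16, 22]
  root=22; inorder splits into left=[16], right=[]
  root=16; inorder splits into left=[], right=[]
  root=5; inorder splits into left=[], right=[]
Reconstructed level-order: [6, 5, 11, 22, 16]


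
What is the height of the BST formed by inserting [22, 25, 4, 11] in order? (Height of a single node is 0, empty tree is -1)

Insertion order: [22, 25, 4, 11]
Tree (level-order array): [22, 4, 25, None, 11]
Compute height bottom-up (empty subtree = -1):
  height(11) = 1 + max(-1, -1) = 0
  height(4) = 1 + max(-1, 0) = 1
  height(25) = 1 + max(-1, -1) = 0
  height(22) = 1 + max(1, 0) = 2
Height = 2


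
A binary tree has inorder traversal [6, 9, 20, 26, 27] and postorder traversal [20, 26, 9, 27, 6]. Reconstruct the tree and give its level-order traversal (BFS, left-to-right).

Inorder:   [6, 9, 20, 26, 27]
Postorder: [20, 26, 9, 27, 6]
Algorithm: postorder visits root last, so walk postorder right-to-left;
each value is the root of the current inorder slice — split it at that
value, recurse on the right subtree first, then the left.
Recursive splits:
  root=6; inorder splits into left=[], right=[9, 20, 26, 27]
  root=27; inorder splits into left=[9, 20, 26], right=[]
  root=9; inorder splits into left=[], right=[20, 26]
  root=26; inorder splits into left=[20], right=[]
  root=20; inorder splits into left=[], right=[]
Reconstructed level-order: [6, 27, 9, 26, 20]


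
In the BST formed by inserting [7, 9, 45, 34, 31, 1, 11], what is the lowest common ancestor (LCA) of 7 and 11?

Tree insertion order: [7, 9, 45, 34, 31, 1, 11]
Tree (level-order array): [7, 1, 9, None, None, None, 45, 34, None, 31, None, 11]
In a BST, the LCA of p=7, q=11 is the first node v on the
root-to-leaf path with p <= v <= q (go left if both < v, right if both > v).
Walk from root:
  at 7: 7 <= 7 <= 11, this is the LCA
LCA = 7


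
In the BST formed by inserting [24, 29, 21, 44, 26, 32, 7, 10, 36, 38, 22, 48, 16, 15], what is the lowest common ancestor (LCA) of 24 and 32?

Tree insertion order: [24, 29, 21, 44, 26, 32, 7, 10, 36, 38, 22, 48, 16, 15]
Tree (level-order array): [24, 21, 29, 7, 22, 26, 44, None, 10, None, None, None, None, 32, 48, None, 16, None, 36, None, None, 15, None, None, 38]
In a BST, the LCA of p=24, q=32 is the first node v on the
root-to-leaf path with p <= v <= q (go left if both < v, right if both > v).
Walk from root:
  at 24: 24 <= 24 <= 32, this is the LCA
LCA = 24


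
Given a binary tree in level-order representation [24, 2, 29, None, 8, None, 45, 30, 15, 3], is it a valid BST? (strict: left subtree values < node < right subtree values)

Level-order array: [24, 2, 29, None, 8, None, 45, 30, 15, 3]
Validate using subtree bounds (lo, hi): at each node, require lo < value < hi,
then recurse left with hi=value and right with lo=value.
Preorder trace (stopping at first violation):
  at node 24 with bounds (-inf, +inf): OK
  at node 2 with bounds (-inf, 24): OK
  at node 8 with bounds (2, 24): OK
  at node 30 with bounds (2, 8): VIOLATION
Node 30 violates its bound: not (2 < 30 < 8).
Result: Not a valid BST


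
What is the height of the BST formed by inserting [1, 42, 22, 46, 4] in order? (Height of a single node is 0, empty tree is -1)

Insertion order: [1, 42, 22, 46, 4]
Tree (level-order array): [1, None, 42, 22, 46, 4]
Compute height bottom-up (empty subtree = -1):
  height(4) = 1 + max(-1, -1) = 0
  height(22) = 1 + max(0, -1) = 1
  height(46) = 1 + max(-1, -1) = 0
  height(42) = 1 + max(1, 0) = 2
  height(1) = 1 + max(-1, 2) = 3
Height = 3


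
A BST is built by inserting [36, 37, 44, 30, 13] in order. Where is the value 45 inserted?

Starting tree (level order): [36, 30, 37, 13, None, None, 44]
Insertion path: 36 -> 37 -> 44
Result: insert 45 as right child of 44
Final tree (level order): [36, 30, 37, 13, None, None, 44, None, None, None, 45]


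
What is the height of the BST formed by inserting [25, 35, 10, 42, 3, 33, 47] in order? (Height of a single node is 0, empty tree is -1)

Insertion order: [25, 35, 10, 42, 3, 33, 47]
Tree (level-order array): [25, 10, 35, 3, None, 33, 42, None, None, None, None, None, 47]
Compute height bottom-up (empty subtree = -1):
  height(3) = 1 + max(-1, -1) = 0
  height(10) = 1 + max(0, -1) = 1
  height(33) = 1 + max(-1, -1) = 0
  height(47) = 1 + max(-1, -1) = 0
  height(42) = 1 + max(-1, 0) = 1
  height(35) = 1 + max(0, 1) = 2
  height(25) = 1 + max(1, 2) = 3
Height = 3


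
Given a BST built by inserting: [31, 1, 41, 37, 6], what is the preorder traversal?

Tree insertion order: [31, 1, 41, 37, 6]
Tree (level-order array): [31, 1, 41, None, 6, 37]
Preorder traversal: [31, 1, 6, 41, 37]


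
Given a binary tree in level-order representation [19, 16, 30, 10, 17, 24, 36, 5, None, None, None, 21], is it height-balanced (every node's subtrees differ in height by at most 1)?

Tree (level-order array): [19, 16, 30, 10, 17, 24, 36, 5, None, None, None, 21]
Definition: a tree is height-balanced if, at every node, |h(left) - h(right)| <= 1 (empty subtree has height -1).
Bottom-up per-node check:
  node 5: h_left=-1, h_right=-1, diff=0 [OK], height=0
  node 10: h_left=0, h_right=-1, diff=1 [OK], height=1
  node 17: h_left=-1, h_right=-1, diff=0 [OK], height=0
  node 16: h_left=1, h_right=0, diff=1 [OK], height=2
  node 21: h_left=-1, h_right=-1, diff=0 [OK], height=0
  node 24: h_left=0, h_right=-1, diff=1 [OK], height=1
  node 36: h_left=-1, h_right=-1, diff=0 [OK], height=0
  node 30: h_left=1, h_right=0, diff=1 [OK], height=2
  node 19: h_left=2, h_right=2, diff=0 [OK], height=3
All nodes satisfy the balance condition.
Result: Balanced


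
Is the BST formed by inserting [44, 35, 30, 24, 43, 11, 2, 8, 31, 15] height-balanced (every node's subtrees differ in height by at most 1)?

Tree (level-order array): [44, 35, None, 30, 43, 24, 31, None, None, 11, None, None, None, 2, 15, None, 8]
Definition: a tree is height-balanced if, at every node, |h(left) - h(right)| <= 1 (empty subtree has height -1).
Bottom-up per-node check:
  node 8: h_left=-1, h_right=-1, diff=0 [OK], height=0
  node 2: h_left=-1, h_right=0, diff=1 [OK], height=1
  node 15: h_left=-1, h_right=-1, diff=0 [OK], height=0
  node 11: h_left=1, h_right=0, diff=1 [OK], height=2
  node 24: h_left=2, h_right=-1, diff=3 [FAIL (|2--1|=3 > 1)], height=3
  node 31: h_left=-1, h_right=-1, diff=0 [OK], height=0
  node 30: h_left=3, h_right=0, diff=3 [FAIL (|3-0|=3 > 1)], height=4
  node 43: h_left=-1, h_right=-1, diff=0 [OK], height=0
  node 35: h_left=4, h_right=0, diff=4 [FAIL (|4-0|=4 > 1)], height=5
  node 44: h_left=5, h_right=-1, diff=6 [FAIL (|5--1|=6 > 1)], height=6
Node 24 violates the condition: |2 - -1| = 3 > 1.
Result: Not balanced


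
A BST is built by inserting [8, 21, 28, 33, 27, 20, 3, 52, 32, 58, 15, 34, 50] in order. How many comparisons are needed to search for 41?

Search path for 41: 8 -> 21 -> 28 -> 33 -> 52 -> 34 -> 50
Found: False
Comparisons: 7


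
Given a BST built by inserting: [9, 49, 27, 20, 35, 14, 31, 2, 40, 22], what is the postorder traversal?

Tree insertion order: [9, 49, 27, 20, 35, 14, 31, 2, 40, 22]
Tree (level-order array): [9, 2, 49, None, None, 27, None, 20, 35, 14, 22, 31, 40]
Postorder traversal: [2, 14, 22, 20, 31, 40, 35, 27, 49, 9]


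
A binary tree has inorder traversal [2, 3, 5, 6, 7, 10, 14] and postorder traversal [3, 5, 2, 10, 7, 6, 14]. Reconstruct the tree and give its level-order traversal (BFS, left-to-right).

Inorder:   [2, 3, 5, 6, 7, 10, 14]
Postorder: [3, 5, 2, 10, 7, 6, 14]
Algorithm: postorder visits root last, so walk postorder right-to-left;
each value is the root of the current inorder slice — split it at that
value, recurse on the right subtree first, then the left.
Recursive splits:
  root=14; inorder splits into left=[2, 3, 5, 6, 7, 10], right=[]
  root=6; inorder splits into left=[2, 3, 5], right=[7, 10]
  root=7; inorder splits into left=[], right=[10]
  root=10; inorder splits into left=[], right=[]
  root=2; inorder splits into left=[], right=[3, 5]
  root=5; inorder splits into left=[3], right=[]
  root=3; inorder splits into left=[], right=[]
Reconstructed level-order: [14, 6, 2, 7, 5, 10, 3]


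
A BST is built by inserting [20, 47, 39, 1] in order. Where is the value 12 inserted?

Starting tree (level order): [20, 1, 47, None, None, 39]
Insertion path: 20 -> 1
Result: insert 12 as right child of 1
Final tree (level order): [20, 1, 47, None, 12, 39]


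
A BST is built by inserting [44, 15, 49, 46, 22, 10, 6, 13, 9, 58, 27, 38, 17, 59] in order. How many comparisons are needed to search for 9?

Search path for 9: 44 -> 15 -> 10 -> 6 -> 9
Found: True
Comparisons: 5


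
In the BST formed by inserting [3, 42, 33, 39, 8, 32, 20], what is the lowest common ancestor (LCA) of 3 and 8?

Tree insertion order: [3, 42, 33, 39, 8, 32, 20]
Tree (level-order array): [3, None, 42, 33, None, 8, 39, None, 32, None, None, 20]
In a BST, the LCA of p=3, q=8 is the first node v on the
root-to-leaf path with p <= v <= q (go left if both < v, right if both > v).
Walk from root:
  at 3: 3 <= 3 <= 8, this is the LCA
LCA = 3


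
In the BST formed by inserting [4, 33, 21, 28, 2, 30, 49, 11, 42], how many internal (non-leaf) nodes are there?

Tree built from: [4, 33, 21, 28, 2, 30, 49, 11, 42]
Tree (level-order array): [4, 2, 33, None, None, 21, 49, 11, 28, 42, None, None, None, None, 30]
Rule: An internal node has at least one child.
Per-node child counts:
  node 4: 2 child(ren)
  node 2: 0 child(ren)
  node 33: 2 child(ren)
  node 21: 2 child(ren)
  node 11: 0 child(ren)
  node 28: 1 child(ren)
  node 30: 0 child(ren)
  node 49: 1 child(ren)
  node 42: 0 child(ren)
Matching nodes: [4, 33, 21, 28, 49]
Count of internal (non-leaf) nodes: 5


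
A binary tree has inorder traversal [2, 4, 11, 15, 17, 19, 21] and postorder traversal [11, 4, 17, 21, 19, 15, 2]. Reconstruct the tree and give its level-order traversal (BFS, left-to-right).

Inorder:   [2, 4, 11, 15, 17, 19, 21]
Postorder: [11, 4, 17, 21, 19, 15, 2]
Algorithm: postorder visits root last, so walk postorder right-to-left;
each value is the root of the current inorder slice — split it at that
value, recurse on the right subtree first, then the left.
Recursive splits:
  root=2; inorder splits into left=[], right=[4, 11, 15, 17, 19, 21]
  root=15; inorder splits into left=[4, 11], right=[17, 19, 21]
  root=19; inorder splits into left=[17], right=[21]
  root=21; inorder splits into left=[], right=[]
  root=17; inorder splits into left=[], right=[]
  root=4; inorder splits into left=[], right=[11]
  root=11; inorder splits into left=[], right=[]
Reconstructed level-order: [2, 15, 4, 19, 11, 17, 21]


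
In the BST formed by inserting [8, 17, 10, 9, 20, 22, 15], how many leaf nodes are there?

Tree built from: [8, 17, 10, 9, 20, 22, 15]
Tree (level-order array): [8, None, 17, 10, 20, 9, 15, None, 22]
Rule: A leaf has 0 children.
Per-node child counts:
  node 8: 1 child(ren)
  node 17: 2 child(ren)
  node 10: 2 child(ren)
  node 9: 0 child(ren)
  node 15: 0 child(ren)
  node 20: 1 child(ren)
  node 22: 0 child(ren)
Matching nodes: [9, 15, 22]
Count of leaf nodes: 3


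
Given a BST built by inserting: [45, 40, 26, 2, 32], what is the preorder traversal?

Tree insertion order: [45, 40, 26, 2, 32]
Tree (level-order array): [45, 40, None, 26, None, 2, 32]
Preorder traversal: [45, 40, 26, 2, 32]


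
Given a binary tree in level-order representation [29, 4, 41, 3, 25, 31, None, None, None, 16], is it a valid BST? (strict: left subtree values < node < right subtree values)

Level-order array: [29, 4, 41, 3, 25, 31, None, None, None, 16]
Validate using subtree bounds (lo, hi): at each node, require lo < value < hi,
then recurse left with hi=value and right with lo=value.
Preorder trace (stopping at first violation):
  at node 29 with bounds (-inf, +inf): OK
  at node 4 with bounds (-inf, 29): OK
  at node 3 with bounds (-inf, 4): OK
  at node 25 with bounds (4, 29): OK
  at node 16 with bounds (4, 25): OK
  at node 41 with bounds (29, +inf): OK
  at node 31 with bounds (29, 41): OK
No violation found at any node.
Result: Valid BST


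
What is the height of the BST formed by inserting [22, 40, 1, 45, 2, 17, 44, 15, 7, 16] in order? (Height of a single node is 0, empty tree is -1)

Insertion order: [22, 40, 1, 45, 2, 17, 44, 15, 7, 16]
Tree (level-order array): [22, 1, 40, None, 2, None, 45, None, 17, 44, None, 15, None, None, None, 7, 16]
Compute height bottom-up (empty subtree = -1):
  height(7) = 1 + max(-1, -1) = 0
  height(16) = 1 + max(-1, -1) = 0
  height(15) = 1 + max(0, 0) = 1
  height(17) = 1 + max(1, -1) = 2
  height(2) = 1 + max(-1, 2) = 3
  height(1) = 1 + max(-1, 3) = 4
  height(44) = 1 + max(-1, -1) = 0
  height(45) = 1 + max(0, -1) = 1
  height(40) = 1 + max(-1, 1) = 2
  height(22) = 1 + max(4, 2) = 5
Height = 5


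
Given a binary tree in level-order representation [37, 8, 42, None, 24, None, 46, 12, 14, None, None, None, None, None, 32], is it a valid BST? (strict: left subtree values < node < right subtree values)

Level-order array: [37, 8, 42, None, 24, None, 46, 12, 14, None, None, None, None, None, 32]
Validate using subtree bounds (lo, hi): at each node, require lo < value < hi,
then recurse left with hi=value and right with lo=value.
Preorder trace (stopping at first violation):
  at node 37 with bounds (-inf, +inf): OK
  at node 8 with bounds (-inf, 37): OK
  at node 24 with bounds (8, 37): OK
  at node 12 with bounds (8, 24): OK
  at node 14 with bounds (24, 37): VIOLATION
Node 14 violates its bound: not (24 < 14 < 37).
Result: Not a valid BST


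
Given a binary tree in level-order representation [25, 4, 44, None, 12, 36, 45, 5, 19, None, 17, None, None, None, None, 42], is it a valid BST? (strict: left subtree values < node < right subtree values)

Level-order array: [25, 4, 44, None, 12, 36, 45, 5, 19, None, 17, None, None, None, None, 42]
Validate using subtree bounds (lo, hi): at each node, require lo < value < hi,
then recurse left with hi=value and right with lo=value.
Preorder trace (stopping at first violation):
  at node 25 with bounds (-inf, +inf): OK
  at node 4 with bounds (-inf, 25): OK
  at node 12 with bounds (4, 25): OK
  at node 5 with bounds (4, 12): OK
  at node 19 with bounds (12, 25): OK
  at node 42 with bounds (12, 19): VIOLATION
Node 42 violates its bound: not (12 < 42 < 19).
Result: Not a valid BST


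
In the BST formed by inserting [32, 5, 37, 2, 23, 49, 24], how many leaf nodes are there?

Tree built from: [32, 5, 37, 2, 23, 49, 24]
Tree (level-order array): [32, 5, 37, 2, 23, None, 49, None, None, None, 24]
Rule: A leaf has 0 children.
Per-node child counts:
  node 32: 2 child(ren)
  node 5: 2 child(ren)
  node 2: 0 child(ren)
  node 23: 1 child(ren)
  node 24: 0 child(ren)
  node 37: 1 child(ren)
  node 49: 0 child(ren)
Matching nodes: [2, 24, 49]
Count of leaf nodes: 3


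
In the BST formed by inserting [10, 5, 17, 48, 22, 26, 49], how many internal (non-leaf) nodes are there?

Tree built from: [10, 5, 17, 48, 22, 26, 49]
Tree (level-order array): [10, 5, 17, None, None, None, 48, 22, 49, None, 26]
Rule: An internal node has at least one child.
Per-node child counts:
  node 10: 2 child(ren)
  node 5: 0 child(ren)
  node 17: 1 child(ren)
  node 48: 2 child(ren)
  node 22: 1 child(ren)
  node 26: 0 child(ren)
  node 49: 0 child(ren)
Matching nodes: [10, 17, 48, 22]
Count of internal (non-leaf) nodes: 4


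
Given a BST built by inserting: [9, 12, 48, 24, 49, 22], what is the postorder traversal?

Tree insertion order: [9, 12, 48, 24, 49, 22]
Tree (level-order array): [9, None, 12, None, 48, 24, 49, 22]
Postorder traversal: [22, 24, 49, 48, 12, 9]


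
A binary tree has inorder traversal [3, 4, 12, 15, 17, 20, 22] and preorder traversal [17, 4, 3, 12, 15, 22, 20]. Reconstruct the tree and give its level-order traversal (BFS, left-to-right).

Inorder:  [3, 4, 12, 15, 17, 20, 22]
Preorder: [17, 4, 3, 12, 15, 22, 20]
Algorithm: preorder visits root first, so consume preorder in order;
for each root, split the current inorder slice at that value into
left-subtree inorder and right-subtree inorder, then recurse.
Recursive splits:
  root=17; inorder splits into left=[3, 4, 12, 15], right=[20, 22]
  root=4; inorder splits into left=[3], right=[12, 15]
  root=3; inorder splits into left=[], right=[]
  root=12; inorder splits into left=[], right=[15]
  root=15; inorder splits into left=[], right=[]
  root=22; inorder splits into left=[20], right=[]
  root=20; inorder splits into left=[], right=[]
Reconstructed level-order: [17, 4, 22, 3, 12, 20, 15]


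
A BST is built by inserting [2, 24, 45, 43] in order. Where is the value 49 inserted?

Starting tree (level order): [2, None, 24, None, 45, 43]
Insertion path: 2 -> 24 -> 45
Result: insert 49 as right child of 45
Final tree (level order): [2, None, 24, None, 45, 43, 49]


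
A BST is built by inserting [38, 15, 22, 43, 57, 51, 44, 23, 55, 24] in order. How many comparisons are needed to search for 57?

Search path for 57: 38 -> 43 -> 57
Found: True
Comparisons: 3


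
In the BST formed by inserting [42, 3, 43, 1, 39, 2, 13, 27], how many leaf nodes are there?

Tree built from: [42, 3, 43, 1, 39, 2, 13, 27]
Tree (level-order array): [42, 3, 43, 1, 39, None, None, None, 2, 13, None, None, None, None, 27]
Rule: A leaf has 0 children.
Per-node child counts:
  node 42: 2 child(ren)
  node 3: 2 child(ren)
  node 1: 1 child(ren)
  node 2: 0 child(ren)
  node 39: 1 child(ren)
  node 13: 1 child(ren)
  node 27: 0 child(ren)
  node 43: 0 child(ren)
Matching nodes: [2, 27, 43]
Count of leaf nodes: 3


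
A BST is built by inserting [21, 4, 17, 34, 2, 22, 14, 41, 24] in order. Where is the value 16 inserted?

Starting tree (level order): [21, 4, 34, 2, 17, 22, 41, None, None, 14, None, None, 24]
Insertion path: 21 -> 4 -> 17 -> 14
Result: insert 16 as right child of 14
Final tree (level order): [21, 4, 34, 2, 17, 22, 41, None, None, 14, None, None, 24, None, None, None, 16]


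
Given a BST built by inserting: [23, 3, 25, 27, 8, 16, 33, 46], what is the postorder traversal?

Tree insertion order: [23, 3, 25, 27, 8, 16, 33, 46]
Tree (level-order array): [23, 3, 25, None, 8, None, 27, None, 16, None, 33, None, None, None, 46]
Postorder traversal: [16, 8, 3, 46, 33, 27, 25, 23]


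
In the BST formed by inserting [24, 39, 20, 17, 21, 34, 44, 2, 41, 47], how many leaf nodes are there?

Tree built from: [24, 39, 20, 17, 21, 34, 44, 2, 41, 47]
Tree (level-order array): [24, 20, 39, 17, 21, 34, 44, 2, None, None, None, None, None, 41, 47]
Rule: A leaf has 0 children.
Per-node child counts:
  node 24: 2 child(ren)
  node 20: 2 child(ren)
  node 17: 1 child(ren)
  node 2: 0 child(ren)
  node 21: 0 child(ren)
  node 39: 2 child(ren)
  node 34: 0 child(ren)
  node 44: 2 child(ren)
  node 41: 0 child(ren)
  node 47: 0 child(ren)
Matching nodes: [2, 21, 34, 41, 47]
Count of leaf nodes: 5


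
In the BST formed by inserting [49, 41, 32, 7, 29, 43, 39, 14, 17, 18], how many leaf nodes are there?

Tree built from: [49, 41, 32, 7, 29, 43, 39, 14, 17, 18]
Tree (level-order array): [49, 41, None, 32, 43, 7, 39, None, None, None, 29, None, None, 14, None, None, 17, None, 18]
Rule: A leaf has 0 children.
Per-node child counts:
  node 49: 1 child(ren)
  node 41: 2 child(ren)
  node 32: 2 child(ren)
  node 7: 1 child(ren)
  node 29: 1 child(ren)
  node 14: 1 child(ren)
  node 17: 1 child(ren)
  node 18: 0 child(ren)
  node 39: 0 child(ren)
  node 43: 0 child(ren)
Matching nodes: [18, 39, 43]
Count of leaf nodes: 3


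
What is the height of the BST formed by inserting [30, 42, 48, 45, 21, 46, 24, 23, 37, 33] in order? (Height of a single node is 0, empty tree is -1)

Insertion order: [30, 42, 48, 45, 21, 46, 24, 23, 37, 33]
Tree (level-order array): [30, 21, 42, None, 24, 37, 48, 23, None, 33, None, 45, None, None, None, None, None, None, 46]
Compute height bottom-up (empty subtree = -1):
  height(23) = 1 + max(-1, -1) = 0
  height(24) = 1 + max(0, -1) = 1
  height(21) = 1 + max(-1, 1) = 2
  height(33) = 1 + max(-1, -1) = 0
  height(37) = 1 + max(0, -1) = 1
  height(46) = 1 + max(-1, -1) = 0
  height(45) = 1 + max(-1, 0) = 1
  height(48) = 1 + max(1, -1) = 2
  height(42) = 1 + max(1, 2) = 3
  height(30) = 1 + max(2, 3) = 4
Height = 4


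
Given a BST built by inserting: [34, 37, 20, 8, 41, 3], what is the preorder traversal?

Tree insertion order: [34, 37, 20, 8, 41, 3]
Tree (level-order array): [34, 20, 37, 8, None, None, 41, 3]
Preorder traversal: [34, 20, 8, 3, 37, 41]


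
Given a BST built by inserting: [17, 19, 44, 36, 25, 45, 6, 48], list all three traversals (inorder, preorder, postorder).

Tree insertion order: [17, 19, 44, 36, 25, 45, 6, 48]
Tree (level-order array): [17, 6, 19, None, None, None, 44, 36, 45, 25, None, None, 48]
Inorder (L, root, R): [6, 17, 19, 25, 36, 44, 45, 48]
Preorder (root, L, R): [17, 6, 19, 44, 36, 25, 45, 48]
Postorder (L, R, root): [6, 25, 36, 48, 45, 44, 19, 17]


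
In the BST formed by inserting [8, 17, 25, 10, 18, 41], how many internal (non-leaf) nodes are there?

Tree built from: [8, 17, 25, 10, 18, 41]
Tree (level-order array): [8, None, 17, 10, 25, None, None, 18, 41]
Rule: An internal node has at least one child.
Per-node child counts:
  node 8: 1 child(ren)
  node 17: 2 child(ren)
  node 10: 0 child(ren)
  node 25: 2 child(ren)
  node 18: 0 child(ren)
  node 41: 0 child(ren)
Matching nodes: [8, 17, 25]
Count of internal (non-leaf) nodes: 3


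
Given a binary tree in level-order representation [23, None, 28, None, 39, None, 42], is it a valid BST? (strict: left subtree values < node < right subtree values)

Level-order array: [23, None, 28, None, 39, None, 42]
Validate using subtree bounds (lo, hi): at each node, require lo < value < hi,
then recurse left with hi=value and right with lo=value.
Preorder trace (stopping at first violation):
  at node 23 with bounds (-inf, +inf): OK
  at node 28 with bounds (23, +inf): OK
  at node 39 with bounds (28, +inf): OK
  at node 42 with bounds (39, +inf): OK
No violation found at any node.
Result: Valid BST


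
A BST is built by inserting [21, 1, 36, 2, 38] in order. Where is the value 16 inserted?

Starting tree (level order): [21, 1, 36, None, 2, None, 38]
Insertion path: 21 -> 1 -> 2
Result: insert 16 as right child of 2
Final tree (level order): [21, 1, 36, None, 2, None, 38, None, 16]


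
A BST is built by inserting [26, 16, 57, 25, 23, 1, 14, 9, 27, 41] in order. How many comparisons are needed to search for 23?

Search path for 23: 26 -> 16 -> 25 -> 23
Found: True
Comparisons: 4


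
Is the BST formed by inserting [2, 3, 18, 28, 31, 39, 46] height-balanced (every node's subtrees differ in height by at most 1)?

Tree (level-order array): [2, None, 3, None, 18, None, 28, None, 31, None, 39, None, 46]
Definition: a tree is height-balanced if, at every node, |h(left) - h(right)| <= 1 (empty subtree has height -1).
Bottom-up per-node check:
  node 46: h_left=-1, h_right=-1, diff=0 [OK], height=0
  node 39: h_left=-1, h_right=0, diff=1 [OK], height=1
  node 31: h_left=-1, h_right=1, diff=2 [FAIL (|-1-1|=2 > 1)], height=2
  node 28: h_left=-1, h_right=2, diff=3 [FAIL (|-1-2|=3 > 1)], height=3
  node 18: h_left=-1, h_right=3, diff=4 [FAIL (|-1-3|=4 > 1)], height=4
  node 3: h_left=-1, h_right=4, diff=5 [FAIL (|-1-4|=5 > 1)], height=5
  node 2: h_left=-1, h_right=5, diff=6 [FAIL (|-1-5|=6 > 1)], height=6
Node 31 violates the condition: |-1 - 1| = 2 > 1.
Result: Not balanced


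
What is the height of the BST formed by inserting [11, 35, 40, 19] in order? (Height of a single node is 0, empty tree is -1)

Insertion order: [11, 35, 40, 19]
Tree (level-order array): [11, None, 35, 19, 40]
Compute height bottom-up (empty subtree = -1):
  height(19) = 1 + max(-1, -1) = 0
  height(40) = 1 + max(-1, -1) = 0
  height(35) = 1 + max(0, 0) = 1
  height(11) = 1 + max(-1, 1) = 2
Height = 2


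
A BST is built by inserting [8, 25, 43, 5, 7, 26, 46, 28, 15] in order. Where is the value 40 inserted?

Starting tree (level order): [8, 5, 25, None, 7, 15, 43, None, None, None, None, 26, 46, None, 28]
Insertion path: 8 -> 25 -> 43 -> 26 -> 28
Result: insert 40 as right child of 28
Final tree (level order): [8, 5, 25, None, 7, 15, 43, None, None, None, None, 26, 46, None, 28, None, None, None, 40]


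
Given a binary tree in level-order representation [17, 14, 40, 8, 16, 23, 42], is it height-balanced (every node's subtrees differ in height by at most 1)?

Tree (level-order array): [17, 14, 40, 8, 16, 23, 42]
Definition: a tree is height-balanced if, at every node, |h(left) - h(right)| <= 1 (empty subtree has height -1).
Bottom-up per-node check:
  node 8: h_left=-1, h_right=-1, diff=0 [OK], height=0
  node 16: h_left=-1, h_right=-1, diff=0 [OK], height=0
  node 14: h_left=0, h_right=0, diff=0 [OK], height=1
  node 23: h_left=-1, h_right=-1, diff=0 [OK], height=0
  node 42: h_left=-1, h_right=-1, diff=0 [OK], height=0
  node 40: h_left=0, h_right=0, diff=0 [OK], height=1
  node 17: h_left=1, h_right=1, diff=0 [OK], height=2
All nodes satisfy the balance condition.
Result: Balanced


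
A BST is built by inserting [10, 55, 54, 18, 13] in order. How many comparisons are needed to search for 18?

Search path for 18: 10 -> 55 -> 54 -> 18
Found: True
Comparisons: 4


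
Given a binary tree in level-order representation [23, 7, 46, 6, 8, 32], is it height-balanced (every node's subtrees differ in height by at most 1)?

Tree (level-order array): [23, 7, 46, 6, 8, 32]
Definition: a tree is height-balanced if, at every node, |h(left) - h(right)| <= 1 (empty subtree has height -1).
Bottom-up per-node check:
  node 6: h_left=-1, h_right=-1, diff=0 [OK], height=0
  node 8: h_left=-1, h_right=-1, diff=0 [OK], height=0
  node 7: h_left=0, h_right=0, diff=0 [OK], height=1
  node 32: h_left=-1, h_right=-1, diff=0 [OK], height=0
  node 46: h_left=0, h_right=-1, diff=1 [OK], height=1
  node 23: h_left=1, h_right=1, diff=0 [OK], height=2
All nodes satisfy the balance condition.
Result: Balanced


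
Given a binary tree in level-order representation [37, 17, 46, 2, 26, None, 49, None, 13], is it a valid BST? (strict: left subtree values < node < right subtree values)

Level-order array: [37, 17, 46, 2, 26, None, 49, None, 13]
Validate using subtree bounds (lo, hi): at each node, require lo < value < hi,
then recurse left with hi=value and right with lo=value.
Preorder trace (stopping at first violation):
  at node 37 with bounds (-inf, +inf): OK
  at node 17 with bounds (-inf, 37): OK
  at node 2 with bounds (-inf, 17): OK
  at node 13 with bounds (2, 17): OK
  at node 26 with bounds (17, 37): OK
  at node 46 with bounds (37, +inf): OK
  at node 49 with bounds (46, +inf): OK
No violation found at any node.
Result: Valid BST


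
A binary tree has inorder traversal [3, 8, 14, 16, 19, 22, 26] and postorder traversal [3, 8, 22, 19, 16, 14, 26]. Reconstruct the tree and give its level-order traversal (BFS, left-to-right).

Inorder:   [3, 8, 14, 16, 19, 22, 26]
Postorder: [3, 8, 22, 19, 16, 14, 26]
Algorithm: postorder visits root last, so walk postorder right-to-left;
each value is the root of the current inorder slice — split it at that
value, recurse on the right subtree first, then the left.
Recursive splits:
  root=26; inorder splits into left=[3, 8, 14, 16, 19, 22], right=[]
  root=14; inorder splits into left=[3, 8], right=[16, 19, 22]
  root=16; inorder splits into left=[], right=[19, 22]
  root=19; inorder splits into left=[], right=[22]
  root=22; inorder splits into left=[], right=[]
  root=8; inorder splits into left=[3], right=[]
  root=3; inorder splits into left=[], right=[]
Reconstructed level-order: [26, 14, 8, 16, 3, 19, 22]


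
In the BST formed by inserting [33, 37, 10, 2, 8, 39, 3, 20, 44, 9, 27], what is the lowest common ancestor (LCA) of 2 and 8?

Tree insertion order: [33, 37, 10, 2, 8, 39, 3, 20, 44, 9, 27]
Tree (level-order array): [33, 10, 37, 2, 20, None, 39, None, 8, None, 27, None, 44, 3, 9]
In a BST, the LCA of p=2, q=8 is the first node v on the
root-to-leaf path with p <= v <= q (go left if both < v, right if both > v).
Walk from root:
  at 33: both 2 and 8 < 33, go left
  at 10: both 2 and 8 < 10, go left
  at 2: 2 <= 2 <= 8, this is the LCA
LCA = 2


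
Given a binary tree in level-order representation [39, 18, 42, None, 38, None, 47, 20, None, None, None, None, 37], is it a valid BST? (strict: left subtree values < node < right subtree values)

Level-order array: [39, 18, 42, None, 38, None, 47, 20, None, None, None, None, 37]
Validate using subtree bounds (lo, hi): at each node, require lo < value < hi,
then recurse left with hi=value and right with lo=value.
Preorder trace (stopping at first violation):
  at node 39 with bounds (-inf, +inf): OK
  at node 18 with bounds (-inf, 39): OK
  at node 38 with bounds (18, 39): OK
  at node 20 with bounds (18, 38): OK
  at node 37 with bounds (20, 38): OK
  at node 42 with bounds (39, +inf): OK
  at node 47 with bounds (42, +inf): OK
No violation found at any node.
Result: Valid BST


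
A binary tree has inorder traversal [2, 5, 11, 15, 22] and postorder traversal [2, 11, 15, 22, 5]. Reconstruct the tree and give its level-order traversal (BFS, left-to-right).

Inorder:   [2, 5, 11, 15, 22]
Postorder: [2, 11, 15, 22, 5]
Algorithm: postorder visits root last, so walk postorder right-to-left;
each value is the root of the current inorder slice — split it at that
value, recurse on the right subtree first, then the left.
Recursive splits:
  root=5; inorder splits into left=[2], right=[11, 15, 22]
  root=22; inorder splits into left=[11, 15], right=[]
  root=15; inorder splits into left=[11], right=[]
  root=11; inorder splits into left=[], right=[]
  root=2; inorder splits into left=[], right=[]
Reconstructed level-order: [5, 2, 22, 15, 11]
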